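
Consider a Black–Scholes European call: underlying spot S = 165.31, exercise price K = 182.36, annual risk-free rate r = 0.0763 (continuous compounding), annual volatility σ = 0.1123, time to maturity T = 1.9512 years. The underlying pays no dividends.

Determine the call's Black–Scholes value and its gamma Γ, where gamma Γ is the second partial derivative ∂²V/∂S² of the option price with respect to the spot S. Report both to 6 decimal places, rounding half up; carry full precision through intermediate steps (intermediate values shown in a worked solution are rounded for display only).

σ√T = 0.1123·√1.9512 = 0.156867
d₁ = (ln(S/K) + (r+σ²/2)T) / (σ√T) = (ln(165.31/182.36) + (0.0763+0.1123²/2)·1.9512) / 0.156867 = (-0.098160 + 0.161180) / 0.156867 = 0.401742
d₂ = d₁ − σ√T = 0.401742 − 0.156867 = 0.244875
e^{−rT} = e^{−0.0763·1.9512} = 0.861675
N(d₁) = 0.656063,  N(d₂) = 0.596723
Call price V = S·N(d₁) − K·e^{−rT}·N(d₂) = 108.453763 − 93.766215 = 14.687548
φ(d₁) = (1/√(2π))·e^{−d₁²/2} = 0.368013
Γ = φ(d₁) / (S·σ·√T) = 0.014192

price = 14.687548
Γ = 0.014192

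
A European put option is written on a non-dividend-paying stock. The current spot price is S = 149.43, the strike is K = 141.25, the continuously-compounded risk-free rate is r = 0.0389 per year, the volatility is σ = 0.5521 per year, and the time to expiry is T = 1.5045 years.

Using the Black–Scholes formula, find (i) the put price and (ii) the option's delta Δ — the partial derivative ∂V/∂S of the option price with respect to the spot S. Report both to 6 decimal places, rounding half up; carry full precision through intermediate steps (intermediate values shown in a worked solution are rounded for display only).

σ√T = 0.5521·√1.5045 = 0.677195
d₁ = (ln(S/K) + (r+σ²/2)T) / (σ√T) = (ln(149.43/141.25) + (0.0389+0.5521²/2)·1.5045) / 0.677195 = (0.056297 + 0.287822) / 0.677195 = 0.508152
d₂ = d₁ − σ√T = 0.508152 − 0.677195 = -0.169043
e^{−rT} = e^{−0.0389·1.5045} = 0.943155
N(−d₁) = 0.305673,  N(−d₂) = 0.567118
Put price V = K·e^{−rT}·N(−d₂) − S·N(−d₁) = 75.551858 − 45.676749 = 29.875109
Δ = −N(−d₁) = -0.305673

price = 29.875109
Δ = -0.305673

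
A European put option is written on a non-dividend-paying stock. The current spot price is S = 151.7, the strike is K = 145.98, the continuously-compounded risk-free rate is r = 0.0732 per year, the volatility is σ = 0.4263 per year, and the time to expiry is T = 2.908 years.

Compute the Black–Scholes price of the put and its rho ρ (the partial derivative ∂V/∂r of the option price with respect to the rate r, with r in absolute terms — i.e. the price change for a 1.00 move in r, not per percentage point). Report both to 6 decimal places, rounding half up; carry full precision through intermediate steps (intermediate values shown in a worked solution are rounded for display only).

σ√T = 0.4263·√2.908 = 0.726963
d₁ = (ln(S/K) + (r+σ²/2)T) / (σ√T) = (ln(151.7/145.98) + (0.0732+0.4263²/2)·2.908) / 0.726963 = (0.038435 + 0.477103) / 0.726963 = 0.709167
d₂ = d₁ − σ√T = 0.709167 − 0.726963 = -0.017796
e^{−rT} = e^{−0.0732·2.908} = 0.808265
N(−d₁) = 0.239110,  N(−d₂) = 0.507099
Put price V = K·e^{−rT}·N(−d₂) − S·N(−d₁) = 59.832882 − 36.273032 = 23.559850
ρ = −K·T·e^{−rT}·N(−d₂) = -173.994020

price = 23.559850
ρ = -173.994020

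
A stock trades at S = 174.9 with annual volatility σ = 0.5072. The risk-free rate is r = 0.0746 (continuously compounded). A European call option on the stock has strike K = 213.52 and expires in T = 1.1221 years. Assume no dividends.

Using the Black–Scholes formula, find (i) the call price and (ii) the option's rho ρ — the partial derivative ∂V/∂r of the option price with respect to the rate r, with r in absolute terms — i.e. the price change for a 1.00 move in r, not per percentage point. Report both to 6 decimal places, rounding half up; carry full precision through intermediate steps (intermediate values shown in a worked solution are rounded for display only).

σ√T = 0.5072·√1.1221 = 0.537273
d₁ = (ln(S/K) + (r+σ²/2)T) / (σ√T) = (ln(174.9/213.52) + (0.0746+0.5072²/2)·1.1221) / 0.537273 = (-0.199516 + 0.228040) / 0.537273 = 0.053090
d₂ = d₁ − σ√T = 0.053090 − 0.537273 = -0.484183
e^{−rT} = e^{−0.0746·1.1221} = 0.919699
N(d₁) = 0.521170,  N(d₂) = 0.314128
Call price V = S·N(d₁) − K·e^{−rT}·N(d₂) = 91.152597 − 61.686604 = 29.465993
ρ = K·T·e^{−rT}·N(d₂) = 69.218539

price = 29.465993
ρ = 69.218539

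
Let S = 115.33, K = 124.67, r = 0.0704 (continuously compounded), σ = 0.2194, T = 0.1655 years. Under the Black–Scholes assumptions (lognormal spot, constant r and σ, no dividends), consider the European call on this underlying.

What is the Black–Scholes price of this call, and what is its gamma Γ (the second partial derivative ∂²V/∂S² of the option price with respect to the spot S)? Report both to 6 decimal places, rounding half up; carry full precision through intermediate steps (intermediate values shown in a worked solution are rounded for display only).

σ√T = 0.2194·√0.1655 = 0.089256
d₁ = (ln(S/K) + (r+σ²/2)T) / (σ√T) = (ln(115.33/124.67) + (0.0704+0.2194²/2)·0.1655) / 0.089256 = (-0.077873 + 0.015634) / 0.089256 = -0.697303
d₂ = d₁ − σ√T = -0.697303 − 0.089256 = -0.786558
e^{−rT} = e^{−0.0704·0.1655} = 0.988416
N(d₁) = 0.242807,  N(d₂) = 0.215770
Call price V = S·N(d₁) − K·e^{−rT}·N(d₂) = 28.002901 − 26.588481 = 1.414420
φ(d₁) = (1/√(2π))·e^{−d₁²/2} = 0.312843
Γ = φ(d₁) / (S·σ·√T) = 0.030391

price = 1.414420
Γ = 0.030391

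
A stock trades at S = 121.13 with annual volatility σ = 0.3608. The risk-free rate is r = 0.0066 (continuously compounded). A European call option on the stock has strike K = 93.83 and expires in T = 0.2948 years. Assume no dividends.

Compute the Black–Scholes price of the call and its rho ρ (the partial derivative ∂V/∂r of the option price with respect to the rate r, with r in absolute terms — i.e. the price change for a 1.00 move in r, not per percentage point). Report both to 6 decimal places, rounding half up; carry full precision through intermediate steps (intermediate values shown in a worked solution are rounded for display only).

σ√T = 0.3608·√0.2948 = 0.195898
d₁ = (ln(S/K) + (r+σ²/2)T) / (σ√T) = (ln(121.13/93.83) + (0.0066+0.3608²/2)·0.2948) / 0.195898 = (0.255380 + 0.021134) / 0.195898 = 1.411517
d₂ = d₁ − σ√T = 1.411517 − 0.195898 = 1.215618
e^{−rT} = e^{−0.0066·0.2948} = 0.998056
N(d₁) = 0.920954,  N(d₂) = 0.887935
Call price V = S·N(d₁) − K·e^{−rT}·N(d₂) = 111.555136 − 83.152979 = 28.402156
ρ = K·T·e^{−rT}·N(d₂) = 24.513498

price = 28.402156
ρ = 24.513498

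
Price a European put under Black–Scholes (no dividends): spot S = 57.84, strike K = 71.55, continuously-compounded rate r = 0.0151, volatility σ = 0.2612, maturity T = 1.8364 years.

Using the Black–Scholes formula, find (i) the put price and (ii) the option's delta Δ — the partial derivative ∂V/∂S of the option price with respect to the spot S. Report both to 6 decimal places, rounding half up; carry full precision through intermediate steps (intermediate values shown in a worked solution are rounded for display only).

σ√T = 0.2612·√1.8364 = 0.353962
d₁ = (ln(S/K) + (r+σ²/2)T) / (σ√T) = (ln(57.84/71.55) + (0.0151+0.2612²/2)·1.8364) / 0.353962 = (-0.212716 + 0.090374) / 0.353962 = -0.345635
d₂ = d₁ − σ√T = -0.345635 − 0.353962 = -0.699597
e^{−rT} = e^{−0.0151·1.8364} = 0.972651
N(−d₁) = 0.635191,  N(−d₂) = 0.757911
Put price V = K·e^{−rT}·N(−d₂) − S·N(−d₁) = 52.745419 − 36.739474 = 16.005945
Δ = −N(−d₁) = -0.635191

price = 16.005945
Δ = -0.635191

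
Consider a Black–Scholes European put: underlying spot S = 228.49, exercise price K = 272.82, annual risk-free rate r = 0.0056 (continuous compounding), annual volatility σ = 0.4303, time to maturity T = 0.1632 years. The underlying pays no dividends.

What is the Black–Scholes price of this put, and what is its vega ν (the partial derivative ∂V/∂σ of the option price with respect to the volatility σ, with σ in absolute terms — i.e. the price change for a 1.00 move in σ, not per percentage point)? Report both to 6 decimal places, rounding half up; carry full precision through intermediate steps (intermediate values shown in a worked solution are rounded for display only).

σ√T = 0.4303·√0.1632 = 0.173833
d₁ = (ln(S/K) + (r+σ²/2)T) / (σ√T) = (ln(228.49/272.82) + (0.0056+0.4303²/2)·0.1632) / 0.173833 = (-0.177320 + 0.016023) / 0.173833 = -0.927886
d₂ = d₁ − σ√T = -0.927886 − 0.173833 = -1.101719
e^{−rT} = e^{−0.0056·0.1632} = 0.999086
N(−d₁) = 0.823267,  N(−d₂) = 0.864708
Put price V = K·e^{−rT}·N(−d₂) − S·N(−d₁) = 235.694155 − 188.108217 = 47.585937
φ(d₁) = (1/√(2π))·e^{−d₁²/2} = 0.259389
ν = S·φ(d₁)·√T = 23.943047

price = 47.585937
ν = 23.943047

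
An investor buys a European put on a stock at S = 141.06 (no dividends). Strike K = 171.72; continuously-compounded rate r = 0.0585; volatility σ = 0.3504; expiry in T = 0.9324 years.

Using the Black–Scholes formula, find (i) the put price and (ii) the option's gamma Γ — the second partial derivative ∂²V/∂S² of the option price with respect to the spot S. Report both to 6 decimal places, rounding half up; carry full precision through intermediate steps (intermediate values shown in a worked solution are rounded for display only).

σ√T = 0.3504·√0.9324 = 0.338349
d₁ = (ln(S/K) + (r+σ²/2)T) / (σ√T) = (ln(141.06/171.72) + (0.0585+0.3504²/2)·0.9324) / 0.338349 = (-0.196680 + 0.111786) / 0.338349 = -0.250908
d₂ = d₁ − σ√T = -0.250908 − 0.338349 = -0.589257
e^{−rT} = e^{−0.0585·0.9324} = 0.946916
N(−d₁) = 0.599057,  N(−d₂) = 0.722156
Put price V = K·e^{−rT}·N(−d₂) − S·N(−d₁) = 117.425615 − 84.503012 = 32.922603
φ(d₁) = (1/√(2π))·e^{−d₁²/2} = 0.386580
Γ = φ(d₁) / (S·σ·√T) = 0.008100

price = 32.922603
Γ = 0.008100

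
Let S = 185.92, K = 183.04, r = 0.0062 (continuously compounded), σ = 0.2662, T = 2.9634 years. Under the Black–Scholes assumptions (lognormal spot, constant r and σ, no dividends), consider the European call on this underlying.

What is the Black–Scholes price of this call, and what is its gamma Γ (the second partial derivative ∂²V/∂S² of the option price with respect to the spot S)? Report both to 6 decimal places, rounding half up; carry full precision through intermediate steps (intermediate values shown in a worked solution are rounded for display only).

price = 36.326712
Γ = 0.004472

σ√T = 0.2662·√2.9634 = 0.458251
d₁ = (ln(S/K) + (r+σ²/2)T) / (σ√T) = (ln(185.92/183.04) + (0.0062+0.2662²/2)·2.9634) / 0.458251 = (0.015612 + 0.123370) / 0.458251 = 0.303287
d₂ = d₁ − σ√T = 0.303287 − 0.458251 = -0.154963
e^{−rT} = e^{−0.0062·2.9634} = 0.981795
N(d₁) = 0.619165,  N(d₂) = 0.438425
Call price V = S·N(d₁) − K·e^{−rT}·N(d₂) = 115.115085 − 78.788372 = 36.326712
φ(d₁) = (1/√(2π))·e^{−d₁²/2} = 0.381010
Γ = φ(d₁) / (S·σ·√T) = 0.004472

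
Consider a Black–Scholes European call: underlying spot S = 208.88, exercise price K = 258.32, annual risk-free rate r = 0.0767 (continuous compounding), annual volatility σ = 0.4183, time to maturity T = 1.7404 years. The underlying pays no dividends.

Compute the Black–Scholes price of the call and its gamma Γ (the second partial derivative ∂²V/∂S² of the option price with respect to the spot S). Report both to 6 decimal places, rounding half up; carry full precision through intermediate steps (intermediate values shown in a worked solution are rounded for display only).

price = 39.164336
Γ = 0.003431

σ√T = 0.4183·√1.7404 = 0.551839
d₁ = (ln(S/K) + (r+σ²/2)T) / (σ√T) = (ln(208.88/258.32) + (0.0767+0.4183²/2)·1.7404) / 0.551839 = (-0.212439 + 0.285752) / 0.551839 = 0.132851
d₂ = d₁ − σ√T = 0.132851 − 0.551839 = -0.418988
e^{−rT} = e^{−0.0767·1.7404} = 0.875037
N(d₁) = 0.552845,  N(d₂) = 0.337613
Call price V = S·N(d₁) − K·e^{−rT}·N(d₂) = 115.478175 − 76.313840 = 39.164336
φ(d₁) = (1/√(2π))·e^{−d₁²/2} = 0.395437
Γ = φ(d₁) / (S·σ·√T) = 0.003431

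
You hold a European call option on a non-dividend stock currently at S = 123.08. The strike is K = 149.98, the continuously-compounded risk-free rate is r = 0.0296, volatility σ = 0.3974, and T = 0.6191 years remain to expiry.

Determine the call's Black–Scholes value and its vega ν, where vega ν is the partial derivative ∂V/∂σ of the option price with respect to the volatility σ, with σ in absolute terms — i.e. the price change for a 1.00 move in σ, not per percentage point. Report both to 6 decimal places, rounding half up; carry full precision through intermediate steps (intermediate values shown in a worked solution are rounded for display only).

σ√T = 0.3974·√0.6191 = 0.312686
d₁ = (ln(S/K) + (r+σ²/2)T) / (σ√T) = (ln(123.08/149.98) + (0.0296+0.3974²/2)·0.6191) / 0.312686 = (-0.197667 + 0.067212) / 0.312686 = -0.417210
d₂ = d₁ − σ√T = -0.417210 − 0.312686 = -0.729896
e^{−rT} = e^{−0.0296·0.6191} = 0.981842
N(d₁) = 0.338262,  N(d₂) = 0.232727
Call price V = S·N(d₁) − K·e^{−rT}·N(d₂) = 41.633317 − 34.270553 = 7.362764
φ(d₁) = (1/√(2π))·e^{−d₁²/2} = 0.365689
ν = S·φ(d₁)·√T = 35.414435

price = 7.362764
ν = 35.414435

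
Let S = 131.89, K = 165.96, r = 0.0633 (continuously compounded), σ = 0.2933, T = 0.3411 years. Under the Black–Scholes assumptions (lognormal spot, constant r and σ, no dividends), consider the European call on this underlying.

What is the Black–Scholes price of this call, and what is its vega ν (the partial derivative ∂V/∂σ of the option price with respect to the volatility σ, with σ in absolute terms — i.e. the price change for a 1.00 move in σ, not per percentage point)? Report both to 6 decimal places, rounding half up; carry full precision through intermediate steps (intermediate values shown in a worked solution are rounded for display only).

σ√T = 0.2933·√0.3411 = 0.171298
d₁ = (ln(S/K) + (r+σ²/2)T) / (σ√T) = (ln(131.89/165.96) + (0.0633+0.2933²/2)·0.3411) / 0.171298 = (-0.229779 + 0.036263) / 0.171298 = -1.129699
d₂ = d₁ − σ√T = -1.129699 − 0.171298 = -1.300997
e^{−rT} = e^{−0.0633·0.3411} = 0.978640
N(d₁) = 0.129302,  N(d₂) = 0.096630
Call price V = S·N(d₁) − K·e^{−rT}·N(d₂) = 17.053593 − 15.694132 = 1.359462
φ(d₁) = (1/√(2π))·e^{−d₁²/2} = 0.210757
ν = S·φ(d₁)·√T = 16.234369

price = 1.359462
ν = 16.234369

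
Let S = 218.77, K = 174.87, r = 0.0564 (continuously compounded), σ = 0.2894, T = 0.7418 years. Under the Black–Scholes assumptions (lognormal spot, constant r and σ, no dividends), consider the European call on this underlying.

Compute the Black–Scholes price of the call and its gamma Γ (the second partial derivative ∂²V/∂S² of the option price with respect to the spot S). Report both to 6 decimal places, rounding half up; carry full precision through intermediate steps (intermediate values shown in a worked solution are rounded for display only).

price = 54.546983
Γ = 0.003599

σ√T = 0.2894·√0.7418 = 0.249254
d₁ = (ln(S/K) + (r+σ²/2)T) / (σ√T) = (ln(218.77/174.87) + (0.0564+0.2894²/2)·0.7418) / 0.249254 = (0.223978 + 0.072901) / 0.249254 = 1.191072
d₂ = d₁ − σ√T = 1.191072 − 0.249254 = 0.941818
e^{−rT} = e^{−0.0564·0.7418} = 0.959026
N(d₁) = 0.883187,  N(d₂) = 0.826857
Call price V = S·N(d₁) − K·e^{−rT}·N(d₂) = 193.214903 − 138.667920 = 54.546983
φ(d₁) = (1/√(2π))·e^{−d₁²/2} = 0.196270
Γ = φ(d₁) / (S·σ·√T) = 0.003599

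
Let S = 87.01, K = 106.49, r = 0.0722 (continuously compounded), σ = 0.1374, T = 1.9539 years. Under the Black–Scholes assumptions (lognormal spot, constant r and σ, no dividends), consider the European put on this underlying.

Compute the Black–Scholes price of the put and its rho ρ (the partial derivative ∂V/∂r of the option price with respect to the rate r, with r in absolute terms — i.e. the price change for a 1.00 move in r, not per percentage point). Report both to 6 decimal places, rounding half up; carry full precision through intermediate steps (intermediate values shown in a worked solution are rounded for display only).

price = 9.941896
ρ = -119.321064

σ√T = 0.1374·√1.9539 = 0.192060
d₁ = (ln(S/K) + (r+σ²/2)T) / (σ√T) = (ln(87.01/106.49) + (0.0722+0.1374²/2)·1.9539) / 0.192060 = (-0.202028 + 0.159515) / 0.192060 = -0.221351
d₂ = d₁ − σ√T = -0.221351 − 0.192060 = -0.413412
e^{−rT} = e^{−0.0722·1.9539} = 0.868427
N(−d₁) = 0.587591,  N(−d₂) = 0.660348
Put price V = K·e^{−rT}·N(−d₂) − S·N(−d₁) = 61.068153 − 51.126257 = 9.941896
ρ = −K·T·e^{−rT}·N(−d₂) = -119.321064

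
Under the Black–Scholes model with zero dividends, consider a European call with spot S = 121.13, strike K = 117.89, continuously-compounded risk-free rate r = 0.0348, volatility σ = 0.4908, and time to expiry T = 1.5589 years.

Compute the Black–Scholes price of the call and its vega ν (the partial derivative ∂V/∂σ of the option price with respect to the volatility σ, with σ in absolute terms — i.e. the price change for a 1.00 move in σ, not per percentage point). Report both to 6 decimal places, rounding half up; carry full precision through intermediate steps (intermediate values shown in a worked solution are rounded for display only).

σ√T = 0.4908·√1.5589 = 0.612793
d₁ = (ln(S/K) + (r+σ²/2)T) / (σ√T) = (ln(121.13/117.89) + (0.0348+0.4908²/2)·1.5589) / 0.612793 = (0.027112 + 0.242007) / 0.612793 = 0.439169
d₂ = d₁ − σ√T = 0.439169 − 0.612793 = -0.173624
e^{−rT} = e^{−0.0348·1.5589} = 0.947196
N(d₁) = 0.669730,  N(d₂) = 0.431081
Call price V = S·N(d₁) − K·e^{−rT}·N(d₂) = 81.124450 − 48.136558 = 32.987892
φ(d₁) = (1/√(2π))·e^{−d₁²/2} = 0.362267
ν = S·φ(d₁)·√T = 54.788556

price = 32.987892
ν = 54.788556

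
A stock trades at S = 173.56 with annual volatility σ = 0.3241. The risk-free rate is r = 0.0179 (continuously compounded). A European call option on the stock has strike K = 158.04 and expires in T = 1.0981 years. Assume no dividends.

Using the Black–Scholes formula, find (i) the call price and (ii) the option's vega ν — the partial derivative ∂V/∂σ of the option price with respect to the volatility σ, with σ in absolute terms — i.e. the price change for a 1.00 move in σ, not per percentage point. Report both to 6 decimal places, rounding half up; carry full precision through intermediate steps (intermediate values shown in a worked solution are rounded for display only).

price = 32.656109
ν = 63.918937

σ√T = 0.3241·√1.0981 = 0.339625
d₁ = (ln(S/K) + (r+σ²/2)T) / (σ√T) = (ln(173.56/158.04) + (0.0179+0.3241²/2)·1.0981) / 0.339625 = (0.093675 + 0.077329) / 0.339625 = 0.503507
d₂ = d₁ − σ√T = 0.503507 − 0.339625 = 0.163882
e^{−rT} = e^{−0.0179·1.0981} = 0.980536
N(d₁) = 0.692696,  N(d₂) = 0.565088
Call price V = S·N(d₁) − K·e^{−rT}·N(d₂) = 120.224357 − 87.568248 = 32.656109
φ(d₁) = (1/√(2π))·e^{−d₁²/2} = 0.351446
ν = S·φ(d₁)·√T = 63.918937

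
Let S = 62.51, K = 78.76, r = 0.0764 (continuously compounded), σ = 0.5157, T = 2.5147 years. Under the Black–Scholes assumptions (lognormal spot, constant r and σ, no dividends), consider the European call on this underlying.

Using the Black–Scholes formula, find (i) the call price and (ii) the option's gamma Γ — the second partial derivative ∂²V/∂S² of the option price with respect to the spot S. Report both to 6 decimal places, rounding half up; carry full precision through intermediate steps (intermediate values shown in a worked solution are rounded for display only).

σ√T = 0.5157·√2.5147 = 0.817787
d₁ = (ln(S/K) + (r+σ²/2)T) / (σ√T) = (ln(62.51/78.76) + (0.0764+0.5157²/2)·2.5147) / 0.817787 = (-0.231079 + 0.526511) / 0.817787 = 0.361258
d₂ = d₁ − σ√T = 0.361258 − 0.817787 = -0.456529
e^{−rT} = e^{−0.0764·2.5147} = 0.825205
N(d₁) = 0.641047,  N(d₂) = 0.324005
Call price V = S·N(d₁) − K·e^{−rT}·N(d₂) = 40.071832 − 21.058101 = 19.013731
φ(d₁) = (1/√(2π))·e^{−d₁²/2} = 0.373741
Γ = φ(d₁) / (S·σ·√T) = 0.007311

price = 19.013731
Γ = 0.007311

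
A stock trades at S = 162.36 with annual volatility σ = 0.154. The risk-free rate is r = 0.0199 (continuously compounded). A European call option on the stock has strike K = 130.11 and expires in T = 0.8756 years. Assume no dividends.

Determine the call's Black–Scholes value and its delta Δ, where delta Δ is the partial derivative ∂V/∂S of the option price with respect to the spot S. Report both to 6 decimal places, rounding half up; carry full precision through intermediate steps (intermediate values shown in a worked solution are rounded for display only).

σ√T = 0.154·√0.8756 = 0.144103
d₁ = (ln(S/K) + (r+σ²/2)T) / (σ√T) = (ln(162.36/130.11) + (0.0199+0.154²/2)·0.8756) / 0.144103 = (0.221436 + 0.027807) / 0.144103 = 1.729616
d₂ = d₁ − σ√T = 1.729616 − 0.144103 = 1.585513
e^{−rT} = e^{−0.0199·0.8756} = 0.982726
N(d₁) = 0.958151,  N(d₂) = 0.943575
Call price V = S·N(d₁) − K·e^{−rT}·N(d₂) = 155.565319 − 120.647904 = 34.917415
Δ = N(d₁) = 0.958151

price = 34.917415
Δ = 0.958151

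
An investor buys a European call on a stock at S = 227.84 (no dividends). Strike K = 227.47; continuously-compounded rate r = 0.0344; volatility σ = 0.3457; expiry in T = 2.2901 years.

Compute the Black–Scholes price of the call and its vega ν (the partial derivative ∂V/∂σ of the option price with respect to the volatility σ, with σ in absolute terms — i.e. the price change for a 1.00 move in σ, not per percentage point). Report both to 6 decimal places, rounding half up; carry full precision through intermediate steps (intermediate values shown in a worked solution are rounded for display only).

σ√T = 0.3457·√2.2901 = 0.523150
d₁ = (ln(S/K) + (r+σ²/2)T) / (σ√T) = (ln(227.84/227.47) + (0.0344+0.3457²/2)·2.2901) / 0.523150 = (0.001625 + 0.215623) / 0.523150 = 0.415269
d₂ = d₁ − σ√T = 0.415269 − 0.523150 = -0.107882
e^{−rT} = e^{−0.0344·2.2901} = 0.924244
N(d₁) = 0.661027,  N(d₂) = 0.457045
Call price V = S·N(d₁) − K·e^{−rT}·N(d₂) = 150.608465 − 96.088032 = 54.520433
φ(d₁) = (1/√(2π))·e^{−d₁²/2} = 0.365985
ν = S·φ(d₁)·√T = 126.188759

price = 54.520433
ν = 126.188759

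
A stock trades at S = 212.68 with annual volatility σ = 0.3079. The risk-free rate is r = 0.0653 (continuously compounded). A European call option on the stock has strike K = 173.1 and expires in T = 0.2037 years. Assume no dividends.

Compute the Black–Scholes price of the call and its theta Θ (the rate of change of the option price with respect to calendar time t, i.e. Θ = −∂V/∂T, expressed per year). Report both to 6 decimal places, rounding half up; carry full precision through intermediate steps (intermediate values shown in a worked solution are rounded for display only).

σ√T = 0.3079·√0.2037 = 0.138965
d₁ = (ln(S/K) + (r+σ²/2)T) / (σ√T) = (ln(212.68/173.1) + (0.0653+0.3079²/2)·0.2037) / 0.138965 = (0.205919 + 0.022957) / 0.138965 = 1.647009
d₂ = d₁ − σ√T = 1.647009 − 0.138965 = 1.508044
e^{−rT} = e^{−0.0653·0.2037} = 0.986786
N(d₁) = 0.950222,  N(d₂) = 0.934228
Call price V = S·N(d₁) − K·e^{−rT}·N(d₂) = 202.093190 − 159.578102 = 42.515088
φ(d₁) = (1/√(2π))·e^{−d₁²/2} = 0.102770
Θ = −S·φ(d₁)·σ/(2√T) − r·K·e^{−rT}·N(d₂) = −7.455539 − 10.420450 = -17.875989

price = 42.515088
Θ = -17.875989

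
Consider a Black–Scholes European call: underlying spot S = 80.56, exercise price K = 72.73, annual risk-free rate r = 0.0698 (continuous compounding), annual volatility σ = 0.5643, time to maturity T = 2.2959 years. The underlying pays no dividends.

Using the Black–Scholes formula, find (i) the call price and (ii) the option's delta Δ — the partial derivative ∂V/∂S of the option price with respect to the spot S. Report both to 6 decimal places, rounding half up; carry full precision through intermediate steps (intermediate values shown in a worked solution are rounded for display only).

σ√T = 0.5643·√2.2959 = 0.855040
d₁ = (ln(S/K) + (r+σ²/2)T) / (σ√T) = (ln(80.56/72.73) + (0.0698+0.5643²/2)·2.2959) / 0.855040 = (0.102248 + 0.525801) / 0.855040 = 0.734526
d₂ = d₁ − σ√T = 0.734526 − 0.855040 = -0.120515
e^{−rT} = e^{−0.0698·2.2959} = 0.851928
N(d₁) = 0.768686,  N(d₂) = 0.452038
Call price V = S·N(d₁) − K·e^{−rT}·N(d₂) = 61.925328 − 28.008573 = 33.916755
Δ = N(d₁) = 0.768686

price = 33.916755
Δ = 0.768686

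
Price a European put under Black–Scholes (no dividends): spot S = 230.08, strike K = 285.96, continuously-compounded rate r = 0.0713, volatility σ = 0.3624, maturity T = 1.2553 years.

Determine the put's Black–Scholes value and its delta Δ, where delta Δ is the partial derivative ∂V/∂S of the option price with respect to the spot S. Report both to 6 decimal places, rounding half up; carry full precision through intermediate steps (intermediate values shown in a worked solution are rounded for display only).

σ√T = 0.3624·√1.2553 = 0.406034
d₁ = (ln(S/K) + (r+σ²/2)T) / (σ√T) = (ln(230.08/285.96) + (0.0713+0.3624²/2)·1.2553) / 0.406034 = (-0.217425 + 0.171935) / 0.406034 = -0.112036
d₂ = d₁ − σ√T = -0.112036 − 0.406034 = -0.518069
e^{−rT} = e^{−0.0713·1.2553} = 0.914386
N(−d₁) = 0.544603,  N(−d₂) = 0.697795
Put price V = K·e^{−rT}·N(−d₂) − S·N(−d₁) = 182.457869 − 125.302151 = 57.155718
Δ = −N(−d₁) = -0.544603

price = 57.155718
Δ = -0.544603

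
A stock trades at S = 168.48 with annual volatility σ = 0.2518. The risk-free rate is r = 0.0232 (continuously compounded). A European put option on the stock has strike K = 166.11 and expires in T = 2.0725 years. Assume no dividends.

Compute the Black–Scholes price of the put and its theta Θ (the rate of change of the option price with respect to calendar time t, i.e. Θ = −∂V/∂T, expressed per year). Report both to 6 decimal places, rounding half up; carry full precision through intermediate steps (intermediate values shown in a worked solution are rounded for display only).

price = 18.758547
Θ = -3.672723

σ√T = 0.2518·√2.0725 = 0.362496
d₁ = (ln(S/K) + (r+σ²/2)T) / (σ√T) = (ln(168.48/166.11) + (0.0232+0.2518²/2)·2.0725) / 0.362496 = (0.014167 + 0.113784) / 0.362496 = 0.352971
d₂ = d₁ − σ√T = 0.352971 − 0.362496 = -0.009525
e^{−rT} = e^{−0.0232·2.0725} = 0.953056
N(−d₁) = 0.362055,  N(−d₂) = 0.503800
Put price V = K·e^{−rT}·N(−d₂) − S·N(−d₁) = 79.757602 − 60.999055 = 18.758547
φ(d₁) = (1/√(2π))·e^{−d₁²/2} = 0.374849
Θ = −S·φ(d₁)·σ/(2√T) + r·K·e^{−rT}·N(−d₂) = −5.523099 + 1.850376 = -3.672723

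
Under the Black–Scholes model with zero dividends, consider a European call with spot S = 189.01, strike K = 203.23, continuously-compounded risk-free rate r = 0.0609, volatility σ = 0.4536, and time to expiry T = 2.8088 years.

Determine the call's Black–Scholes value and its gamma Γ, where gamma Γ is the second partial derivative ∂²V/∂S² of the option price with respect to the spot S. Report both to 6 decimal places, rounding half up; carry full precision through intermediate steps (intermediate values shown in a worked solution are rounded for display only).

price = 62.638585
Γ = 0.002438

σ√T = 0.4536·√2.8088 = 0.760210
d₁ = (ln(S/K) + (r+σ²/2)T) / (σ√T) = (ln(189.01/203.23) + (0.0609+0.4536²/2)·2.8088) / 0.760210 = (-0.072538 + 0.460015) / 0.760210 = 0.509697
d₂ = d₁ − σ√T = 0.509697 − 0.760210 = -0.250512
e^{−rT} = e^{−0.0609·2.8088} = 0.842774
N(d₁) = 0.694868,  N(d₂) = 0.401096
Call price V = S·N(d₁) − K·e^{−rT}·N(d₂) = 131.337051 − 68.698466 = 62.638585
φ(d₁) = (1/√(2π))·e^{−d₁²/2} = 0.350346
Γ = φ(d₁) / (S·σ·√T) = 0.002438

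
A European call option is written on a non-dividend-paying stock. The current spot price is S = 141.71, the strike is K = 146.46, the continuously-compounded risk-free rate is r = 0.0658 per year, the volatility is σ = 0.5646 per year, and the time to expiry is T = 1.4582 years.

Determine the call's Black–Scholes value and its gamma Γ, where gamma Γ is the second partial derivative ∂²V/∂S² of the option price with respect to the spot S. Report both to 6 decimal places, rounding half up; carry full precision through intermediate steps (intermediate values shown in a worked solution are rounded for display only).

price = 41.131741
Γ = 0.003759

σ√T = 0.5646·√1.4582 = 0.681788
d₁ = (ln(S/K) + (r+σ²/2)T) / (σ√T) = (ln(141.71/146.46) + (0.0658+0.5646²/2)·1.4582) / 0.681788 = (-0.032970 + 0.328367) / 0.681788 = 0.433269
d₂ = d₁ − σ√T = 0.433269 − 0.681788 = -0.248519
e^{−rT} = e^{−0.0658·1.4582} = 0.908510
N(d₁) = 0.667590,  N(d₂) = 0.401866
Call price V = S·N(d₁) − K·e^{−rT}·N(d₂) = 94.604208 − 53.472467 = 41.131741
φ(d₁) = (1/√(2π))·e^{−d₁²/2} = 0.363201
Γ = φ(d₁) / (S·σ·√T) = 0.003759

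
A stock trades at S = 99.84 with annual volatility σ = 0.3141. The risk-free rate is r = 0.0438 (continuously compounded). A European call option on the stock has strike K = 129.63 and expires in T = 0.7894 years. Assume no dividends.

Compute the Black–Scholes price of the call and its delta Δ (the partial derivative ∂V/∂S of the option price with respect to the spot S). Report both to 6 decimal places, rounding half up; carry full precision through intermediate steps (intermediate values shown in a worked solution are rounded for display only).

price = 3.652725
Δ = 0.250721

σ√T = 0.3141·√0.7894 = 0.279072
d₁ = (ln(S/K) + (r+σ²/2)T) / (σ√T) = (ln(99.84/129.63) + (0.0438+0.3141²/2)·0.7894) / 0.279072 = (-0.261115 + 0.073516) / 0.279072 = -0.672224
d₂ = d₁ − σ√T = -0.672224 − 0.279072 = -0.951296
e^{−rT} = e^{−0.0438·0.7894} = 0.966015
N(d₁) = 0.250721,  N(d₂) = 0.170727
Call price V = S·N(d₁) − K·e^{−rT}·N(d₂) = 25.031942 − 21.379217 = 3.652725
Δ = N(d₁) = 0.250721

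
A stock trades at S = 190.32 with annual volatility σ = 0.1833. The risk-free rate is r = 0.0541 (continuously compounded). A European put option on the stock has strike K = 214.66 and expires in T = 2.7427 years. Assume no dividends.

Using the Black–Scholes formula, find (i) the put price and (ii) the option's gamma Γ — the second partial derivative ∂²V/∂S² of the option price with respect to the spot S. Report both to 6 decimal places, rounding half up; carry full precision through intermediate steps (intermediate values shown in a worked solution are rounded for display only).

price = 20.108429
Γ = 0.006702

σ√T = 0.1833·√2.7427 = 0.303565
d₁ = (ln(S/K) + (r+σ²/2)T) / (σ√T) = (ln(190.32/214.66) + (0.0541+0.1833²/2)·2.7427) / 0.303565 = (-0.120349 + 0.194456) / 0.303565 = 0.244124
d₂ = d₁ − σ√T = 0.244124 − 0.303565 = -0.059441
e^{−rT} = e^{−0.0541·2.7427} = 0.862103
N(−d₁) = 0.403568,  N(−d₂) = 0.523700
Put price V = K·e^{−rT}·N(−d₂) − S·N(−d₁) = 96.915398 − 76.806969 = 20.108429
φ(d₁) = (1/√(2π))·e^{−d₁²/2} = 0.387230
Γ = φ(d₁) / (S·σ·√T) = 0.006702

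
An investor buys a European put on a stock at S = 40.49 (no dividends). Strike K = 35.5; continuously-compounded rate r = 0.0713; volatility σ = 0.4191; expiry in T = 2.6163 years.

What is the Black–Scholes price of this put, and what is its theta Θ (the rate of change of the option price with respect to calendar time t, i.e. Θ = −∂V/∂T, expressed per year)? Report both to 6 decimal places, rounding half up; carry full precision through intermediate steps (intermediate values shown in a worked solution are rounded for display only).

σ√T = 0.4191·√2.6163 = 0.677893
d₁ = (ln(S/K) + (r+σ²/2)T) / (σ√T) = (ln(40.49/35.5) + (0.0713+0.4191²/2)·2.6163) / 0.677893 = (0.131522 + 0.416312) / 0.677893 = 0.808142
d₂ = d₁ − σ√T = 0.808142 − 0.677893 = 0.130249
e^{−rT} = e^{−0.0713·2.6163} = 0.829824
N(−d₁) = 0.209504,  N(−d₂) = 0.448185
Put price V = K·e^{−rT}·N(−d₂) − S·N(−d₁) = 13.202958 − 8.482832 = 4.720126
φ(d₁) = (1/√(2π))·e^{−d₁²/2} = 0.287801
Θ = −S·φ(d₁)·σ/(2√T) + r·K·e^{−rT}·N(−d₂) = −1.509678 + 0.941371 = -0.568307

price = 4.720126
Θ = -0.568307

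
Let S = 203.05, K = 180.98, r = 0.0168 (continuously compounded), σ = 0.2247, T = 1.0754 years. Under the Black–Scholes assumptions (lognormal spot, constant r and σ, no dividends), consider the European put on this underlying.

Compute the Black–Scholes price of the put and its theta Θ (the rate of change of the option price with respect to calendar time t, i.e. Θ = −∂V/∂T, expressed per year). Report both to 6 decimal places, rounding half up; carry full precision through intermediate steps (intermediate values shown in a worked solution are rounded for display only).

price = 7.792583
Θ = -5.957937

σ√T = 0.2247·√1.0754 = 0.233017
d₁ = (ln(S/K) + (r+σ²/2)T) / (σ√T) = (ln(203.05/180.98) + (0.0168+0.2247²/2)·1.0754) / 0.233017 = (0.115066 + 0.045215) / 0.233017 = 0.687850
d₂ = d₁ − σ√T = 0.687850 − 0.233017 = 0.454833
e^{−rT} = e^{−0.0168·1.0754} = 0.982096
N(−d₁) = 0.245774,  N(−d₂) = 0.324615
Put price V = K·e^{−rT}·N(−d₂) − S·N(−d₁) = 57.696904 − 49.904321 = 7.792583
φ(d₁) = (1/√(2π))·e^{−d₁²/2} = 0.314898
Θ = −S·φ(d₁)·σ/(2√T) + r·K·e^{−rT}·N(−d₂) = −6.927245 + 0.969308 = -5.957937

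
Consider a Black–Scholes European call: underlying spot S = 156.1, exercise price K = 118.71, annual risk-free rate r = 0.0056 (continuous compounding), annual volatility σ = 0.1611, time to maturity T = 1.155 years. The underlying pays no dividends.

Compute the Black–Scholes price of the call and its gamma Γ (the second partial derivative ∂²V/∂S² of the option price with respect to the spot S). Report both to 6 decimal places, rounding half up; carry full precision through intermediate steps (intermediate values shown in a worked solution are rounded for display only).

price = 38.676089
Γ = 0.003448

σ√T = 0.1611·√1.155 = 0.173136
d₁ = (ln(S/K) + (r+σ²/2)T) / (σ√T) = (ln(156.1/118.71) + (0.0056+0.1611²/2)·1.155) / 0.173136 = (0.273813 + 0.021456) / 0.173136 = 1.705421
d₂ = d₁ − σ√T = 1.705421 − 0.173136 = 1.532286
e^{−rT} = e^{−0.0056·1.155} = 0.993553
N(d₁) = 0.955942,  N(d₂) = 0.937274
Call price V = S·N(d₁) − K·e^{−rT}·N(d₂) = 149.222557 − 110.546468 = 38.676089
φ(d₁) = (1/√(2π))·e^{−d₁²/2} = 0.093185
Γ = φ(d₁) / (S·σ·√T) = 0.003448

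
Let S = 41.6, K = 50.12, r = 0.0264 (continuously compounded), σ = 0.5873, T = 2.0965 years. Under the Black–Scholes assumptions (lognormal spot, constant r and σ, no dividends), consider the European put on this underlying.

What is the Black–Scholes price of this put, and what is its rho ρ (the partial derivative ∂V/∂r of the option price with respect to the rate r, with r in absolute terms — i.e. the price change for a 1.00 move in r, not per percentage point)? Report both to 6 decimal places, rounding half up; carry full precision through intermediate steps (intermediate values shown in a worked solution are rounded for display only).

price = 17.730950
ρ = -71.459673

σ√T = 0.5873·√2.0965 = 0.850369
d₁ = (ln(S/K) + (r+σ²/2)T) / (σ√T) = (ln(41.6/50.12) + (0.0264+0.5873²/2)·2.0965) / 0.850369 = (-0.186320 + 0.416911) / 0.850369 = 0.271166
d₂ = d₁ − σ√T = 0.271166 − 0.850369 = -0.579203
e^{−rT} = e^{−0.0264·2.0965} = 0.946156
N(−d₁) = 0.393132,  N(−d₂) = 0.718774
Put price V = K·e^{−rT}·N(−d₂) − S·N(−d₁) = 34.085224 − 16.354274 = 17.730950
ρ = −K·T·e^{−rT}·N(−d₂) = -71.459673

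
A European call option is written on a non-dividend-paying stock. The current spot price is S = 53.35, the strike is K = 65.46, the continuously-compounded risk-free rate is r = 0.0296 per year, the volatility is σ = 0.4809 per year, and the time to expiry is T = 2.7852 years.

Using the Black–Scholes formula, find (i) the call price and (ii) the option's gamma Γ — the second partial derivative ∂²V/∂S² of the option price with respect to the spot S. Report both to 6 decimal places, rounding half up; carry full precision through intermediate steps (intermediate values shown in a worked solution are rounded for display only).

price = 14.443029
Γ = 0.009033

σ√T = 0.4809·√2.7852 = 0.802570
d₁ = (ln(S/K) + (r+σ²/2)T) / (σ√T) = (ln(53.35/65.46) + (0.0296+0.4809²/2)·2.7852) / 0.802570 = (-0.204565 + 0.404501) / 0.802570 = 0.249120
d₂ = d₁ − σ√T = 0.249120 − 0.802570 = -0.553450
e^{−rT} = e^{−0.0296·2.7852} = 0.920865
N(d₁) = 0.598366,  N(d₂) = 0.289978
Call price V = S·N(d₁) − K·e^{−rT}·N(d₂) = 31.922821 − 17.479792 = 14.443029
φ(d₁) = (1/√(2π))·e^{−d₁²/2} = 0.386753
Γ = φ(d₁) / (S·σ·√T) = 0.009033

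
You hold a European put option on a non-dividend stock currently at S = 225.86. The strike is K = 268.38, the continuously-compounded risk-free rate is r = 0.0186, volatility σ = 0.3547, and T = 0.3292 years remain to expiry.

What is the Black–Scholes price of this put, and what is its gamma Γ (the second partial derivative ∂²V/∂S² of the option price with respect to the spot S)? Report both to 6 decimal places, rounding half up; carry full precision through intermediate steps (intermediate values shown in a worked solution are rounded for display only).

price = 46.685775
Γ = 0.006718

σ√T = 0.3547·√0.3292 = 0.203513
d₁ = (ln(S/K) + (r+σ²/2)T) / (σ√T) = (ln(225.86/268.38) + (0.0186+0.3547²/2)·0.3292) / 0.203513 = (-0.172489 + 0.026832) / 0.203513 = -0.715714
d₂ = d₁ − σ√T = -0.715714 − 0.203513 = -0.919227
e^{−rT} = e^{−0.0186·0.3292} = 0.993896
N(−d₁) = 0.762916,  N(−d₂) = 0.821011
Put price V = K·e^{−rT}·N(−d₂) − S·N(−d₁) = 218.997990 − 172.312215 = 46.685775
φ(d₁) = (1/√(2π))·e^{−d₁²/2} = 0.308800
Γ = φ(d₁) / (S·σ·√T) = 0.006718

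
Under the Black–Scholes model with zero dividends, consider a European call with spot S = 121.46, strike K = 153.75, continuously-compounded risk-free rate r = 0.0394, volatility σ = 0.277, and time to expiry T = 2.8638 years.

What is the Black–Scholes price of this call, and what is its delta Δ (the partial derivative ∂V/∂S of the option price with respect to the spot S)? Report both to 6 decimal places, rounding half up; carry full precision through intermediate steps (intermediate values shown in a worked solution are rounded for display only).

price = 16.840647
Δ = 0.488903

σ√T = 0.277·√2.8638 = 0.468761
d₁ = (ln(S/K) + (r+σ²/2)T) / (σ√T) = (ln(121.46/153.75) + (0.0394+0.277²/2)·2.8638) / 0.468761 = (-0.235743 + 0.222702) / 0.468761 = -0.027820
d₂ = d₁ − σ√T = -0.027820 − 0.468761 = -0.496581
e^{−rT} = e^{−0.0394·2.8638} = 0.893299
N(d₁) = 0.488903,  N(d₂) = 0.309742
Call price V = S·N(d₁) − K·e^{−rT}·N(d₂) = 59.382139 − 42.541492 = 16.840647
Δ = N(d₁) = 0.488903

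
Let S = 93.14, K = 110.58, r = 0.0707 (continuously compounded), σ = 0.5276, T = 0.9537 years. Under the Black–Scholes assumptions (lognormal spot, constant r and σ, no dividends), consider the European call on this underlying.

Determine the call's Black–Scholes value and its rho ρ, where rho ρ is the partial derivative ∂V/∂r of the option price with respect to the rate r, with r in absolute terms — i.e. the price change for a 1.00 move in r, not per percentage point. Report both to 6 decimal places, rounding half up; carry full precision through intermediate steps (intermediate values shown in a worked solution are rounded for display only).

σ√T = 0.5276·√0.9537 = 0.515241
d₁ = (ln(S/K) + (r+σ²/2)T) / (σ√T) = (ln(93.14/110.58) + (0.0707+0.5276²/2)·0.9537) / 0.515241 = (-0.171636 + 0.200163) / 0.515241 = 0.055368
d₂ = d₁ − σ√T = 0.055368 − 0.515241 = -0.459873
e^{−rT} = e^{−0.0707·0.9537} = 0.934796
N(d₁) = 0.522077,  N(d₂) = 0.322804
Call price V = S·N(d₁) − K·e^{−rT}·N(d₂) = 48.626286 − 33.368135 = 15.258150
ρ = K·T·e^{−rT}·N(d₂) = 31.823191

price = 15.258150
ρ = 31.823191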